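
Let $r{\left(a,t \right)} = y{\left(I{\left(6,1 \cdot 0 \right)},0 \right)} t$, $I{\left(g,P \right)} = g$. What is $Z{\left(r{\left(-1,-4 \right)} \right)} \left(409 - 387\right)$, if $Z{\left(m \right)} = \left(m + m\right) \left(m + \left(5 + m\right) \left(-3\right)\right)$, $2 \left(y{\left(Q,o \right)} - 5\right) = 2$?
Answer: $-34848$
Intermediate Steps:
$y{\left(Q,o \right)} = 6$ ($y{\left(Q,o \right)} = 5 + \frac{1}{2} \cdot 2 = 5 + 1 = 6$)
$r{\left(a,t \right)} = 6 t$
$Z{\left(m \right)} = 2 m \left(-15 - 2 m\right)$ ($Z{\left(m \right)} = 2 m \left(m - \left(15 + 3 m\right)\right) = 2 m \left(-15 - 2 m\right)$)
$Z{\left(r{\left(-1,-4 \right)} \right)} \left(409 - 387\right) = - 2 \cdot 6 \left(-4\right) \left(15 + 2 \cdot 6 \left(-4\right)\right) \left(409 - 387\right) = \left(-2\right) \left(-24\right) \left(15 + 2 \left(-24\right)\right) 22 = \left(-2\right) \left(-24\right) \left(15 - 48\right) 22 = \left(-2\right) \left(-24\right) \left(-33\right) 22 = \left(-1584\right) 22 = -34848$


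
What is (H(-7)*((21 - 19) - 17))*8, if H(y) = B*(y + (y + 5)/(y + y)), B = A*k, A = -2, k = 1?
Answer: -11520/7 ≈ -1645.7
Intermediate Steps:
B = -2 (B = -2*1 = -2)
H(y) = -2*y - (5 + y)/y (H(y) = -2*(y + (y + 5)/(y + y)) = -2*(y + (5 + y)/((2*y))) = -2*(y + (5 + y)*(1/(2*y))) = -2*(y + (5 + y)/(2*y)) = -2*y - (5 + y)/y)
(H(-7)*((21 - 19) - 17))*8 = ((-1 - 5/(-7) - 2*(-7))*((21 - 19) - 17))*8 = ((-1 - 5*(-⅐) + 14)*(2 - 17))*8 = ((-1 + 5/7 + 14)*(-15))*8 = ((96/7)*(-15))*8 = -1440/7*8 = -11520/7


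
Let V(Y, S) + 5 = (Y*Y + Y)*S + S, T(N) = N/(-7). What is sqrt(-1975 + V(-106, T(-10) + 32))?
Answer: 3*sqrt(2015062)/7 ≈ 608.37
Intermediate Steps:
T(N) = -N/7 (T(N) = N*(-1/7) = -N/7)
V(Y, S) = -5 + S + S*(Y + Y**2) (V(Y, S) = -5 + ((Y*Y + Y)*S + S) = -5 + ((Y**2 + Y)*S + S) = -5 + ((Y + Y**2)*S + S) = -5 + (S*(Y + Y**2) + S) = -5 + (S + S*(Y + Y**2)) = -5 + S + S*(Y + Y**2))
sqrt(-1975 + V(-106, T(-10) + 32)) = sqrt(-1975 + (-5 + (-1/7*(-10) + 32) + (-1/7*(-10) + 32)*(-106) + (-1/7*(-10) + 32)*(-106)**2)) = sqrt(-1975 + (-5 + (10/7 + 32) + (10/7 + 32)*(-106) + (10/7 + 32)*11236)) = sqrt(-1975 + (-5 + 234/7 + (234/7)*(-106) + (234/7)*11236)) = sqrt(-1975 + (-5 + 234/7 - 24804/7 + 2629224/7)) = sqrt(-1975 + 2604619/7) = sqrt(2590794/7) = 3*sqrt(2015062)/7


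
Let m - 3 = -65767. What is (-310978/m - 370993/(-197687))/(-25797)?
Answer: -2044625989/7985208212638 ≈ -0.00025605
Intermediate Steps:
m = -65764 (m = 3 - 65767 = -65764)
(-310978/m - 370993/(-197687))/(-25797) = (-310978/(-65764) - 370993/(-197687))/(-25797) = (-310978*(-1/65764) - 370993*(-1/197687))*(-1/25797) = (155489/32882 + 52999/28241)*(-1/25797) = (6133877967/928620562)*(-1/25797) = -2044625989/7985208212638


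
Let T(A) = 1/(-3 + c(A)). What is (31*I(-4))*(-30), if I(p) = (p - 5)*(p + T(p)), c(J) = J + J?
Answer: -376650/11 ≈ -34241.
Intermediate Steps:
c(J) = 2*J
T(A) = 1/(-3 + 2*A)
I(p) = (-5 + p)*(p + 1/(-3 + 2*p)) (I(p) = (p - 5)*(p + 1/(-3 + 2*p)) = (-5 + p)*(p + 1/(-3 + 2*p)))
(31*I(-4))*(-30) = (31*((-5 - 4 - 4*(-5 - 4)*(-3 + 2*(-4)))/(-3 + 2*(-4))))*(-30) = (31*((-5 - 4 - 4*(-9)*(-3 - 8))/(-3 - 8)))*(-30) = (31*((-5 - 4 - 4*(-9)*(-11))/(-11)))*(-30) = (31*(-(-5 - 4 - 396)/11))*(-30) = (31*(-1/11*(-405)))*(-30) = (31*(405/11))*(-30) = (12555/11)*(-30) = -376650/11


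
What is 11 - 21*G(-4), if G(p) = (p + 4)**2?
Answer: 11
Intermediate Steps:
G(p) = (4 + p)**2
11 - 21*G(-4) = 11 - 21*(4 - 4)**2 = 11 - 21*0**2 = 11 - 21*0 = 11 + 0 = 11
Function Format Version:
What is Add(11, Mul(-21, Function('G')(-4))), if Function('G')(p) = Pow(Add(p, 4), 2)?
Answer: 11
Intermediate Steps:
Function('G')(p) = Pow(Add(4, p), 2)
Add(11, Mul(-21, Function('G')(-4))) = Add(11, Mul(-21, Pow(Add(4, -4), 2))) = Add(11, Mul(-21, Pow(0, 2))) = Add(11, Mul(-21, 0)) = Add(11, 0) = 11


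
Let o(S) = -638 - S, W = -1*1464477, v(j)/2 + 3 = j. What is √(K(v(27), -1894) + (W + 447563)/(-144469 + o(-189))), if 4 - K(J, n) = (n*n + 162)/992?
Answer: I*√32339129255277053/2994972 ≈ 60.044*I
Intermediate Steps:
v(j) = -6 + 2*j
W = -1464477
K(J, n) = 1903/496 - n²/992 (K(J, n) = 4 - (n*n + 162)/992 = 4 - (n² + 162)/992 = 4 - (162 + n²)/992 = 4 - (81/496 + n²/992) = 4 + (-81/496 - n²/992) = 1903/496 - n²/992)
√(K(v(27), -1894) + (W + 447563)/(-144469 + o(-189))) = √((1903/496 - 1/992*(-1894)²) + (-1464477 + 447563)/(-144469 + (-638 - 1*(-189)))) = √((1903/496 - 1/992*3587236) - 1016914/(-144469 + (-638 + 189))) = √((1903/496 - 896809/248) - 1016914/(-144469 - 449)) = √(-1791715/496 - 1016914/(-144918)) = √(-1791715/496 - 1016914*(-1/144918)) = √(-1791715/496 + 508457/72459) = √(-129573682513/35939664) = I*√32339129255277053/2994972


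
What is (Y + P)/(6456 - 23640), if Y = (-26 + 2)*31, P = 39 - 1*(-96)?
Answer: 203/5728 ≈ 0.035440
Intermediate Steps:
P = 135 (P = 39 + 96 = 135)
Y = -744 (Y = -24*31 = -744)
(Y + P)/(6456 - 23640) = (-744 + 135)/(6456 - 23640) = -609/(-17184) = -609*(-1/17184) = 203/5728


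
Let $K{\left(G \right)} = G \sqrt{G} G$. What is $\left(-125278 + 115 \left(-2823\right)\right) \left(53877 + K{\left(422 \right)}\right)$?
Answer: $-24240501471 - 80124087532 \sqrt{422} \approx -1.6702 \cdot 10^{12}$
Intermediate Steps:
$K{\left(G \right)} = G^{\frac{5}{2}}$ ($K{\left(G \right)} = G^{\frac{3}{2}} G = G^{\frac{5}{2}}$)
$\left(-125278 + 115 \left(-2823\right)\right) \left(53877 + K{\left(422 \right)}\right) = \left(-125278 + 115 \left(-2823\right)\right) \left(53877 + 422^{\frac{5}{2}}\right) = \left(-125278 - 324645\right) \left(53877 + 178084 \sqrt{422}\right) = - 449923 \left(53877 + 178084 \sqrt{422}\right) = -24240501471 - 80124087532 \sqrt{422}$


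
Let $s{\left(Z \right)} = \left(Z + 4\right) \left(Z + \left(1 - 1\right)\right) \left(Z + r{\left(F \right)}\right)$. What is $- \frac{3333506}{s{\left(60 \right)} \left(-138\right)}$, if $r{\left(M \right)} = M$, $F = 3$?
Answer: $\frac{1666753}{16692480} \approx 0.099851$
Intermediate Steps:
$s{\left(Z \right)} = Z \left(3 + Z\right) \left(4 + Z\right)$ ($s{\left(Z \right)} = \left(Z + 4\right) \left(Z + \left(1 - 1\right)\right) \left(Z + 3\right) = \left(4 + Z\right) \left(Z + 0\right) \left(3 + Z\right) = \left(4 + Z\right) Z \left(3 + Z\right) = Z \left(3 + Z\right) \left(4 + Z\right)$)
$- \frac{3333506}{s{\left(60 \right)} \left(-138\right)} = - \frac{3333506}{60 \left(12 + 60^{2} + 7 \cdot 60\right) \left(-138\right)} = - \frac{3333506}{60 \left(12 + 3600 + 420\right) \left(-138\right)} = - \frac{3333506}{60 \cdot 4032 \left(-138\right)} = - \frac{3333506}{241920 \left(-138\right)} = - \frac{3333506}{-33384960} = \left(-3333506\right) \left(- \frac{1}{33384960}\right) = \frac{1666753}{16692480}$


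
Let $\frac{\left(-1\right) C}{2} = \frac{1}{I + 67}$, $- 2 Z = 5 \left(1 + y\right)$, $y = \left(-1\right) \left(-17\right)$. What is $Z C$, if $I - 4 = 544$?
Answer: $\frac{6}{41} \approx 0.14634$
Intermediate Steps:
$I = 548$ ($I = 4 + 544 = 548$)
$y = 17$
$Z = -45$ ($Z = - \frac{5 \left(1 + 17\right)}{2} = - \frac{5 \cdot 18}{2} = \left(- \frac{1}{2}\right) 90 = -45$)
$C = - \frac{2}{615}$ ($C = - \frac{2}{548 + 67} = - \frac{2}{615} \approx -0.003252$)
$Z C = \left(-45\right) \left(- \frac{2}{615}\right) = \frac{6}{41}$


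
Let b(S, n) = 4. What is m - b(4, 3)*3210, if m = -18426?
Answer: -31266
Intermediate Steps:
m - b(4, 3)*3210 = -18426 - 4*3210 = -18426 - 1*12840 = -18426 - 12840 = -31266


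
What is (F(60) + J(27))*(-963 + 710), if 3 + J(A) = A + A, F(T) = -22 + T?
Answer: -22517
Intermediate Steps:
J(A) = -3 + 2*A (J(A) = -3 + (A + A) = -3 + 2*A)
(F(60) + J(27))*(-963 + 710) = ((-22 + 60) + (-3 + 2*27))*(-963 + 710) = (38 + (-3 + 54))*(-253) = (38 + 51)*(-253) = 89*(-253) = -22517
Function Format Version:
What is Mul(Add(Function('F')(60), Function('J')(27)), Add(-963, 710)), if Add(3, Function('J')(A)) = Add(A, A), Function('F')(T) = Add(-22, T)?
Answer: -22517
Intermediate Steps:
Function('J')(A) = Add(-3, Mul(2, A)) (Function('J')(A) = Add(-3, Add(A, A)) = Add(-3, Mul(2, A)))
Mul(Add(Function('F')(60), Function('J')(27)), Add(-963, 710)) = Mul(Add(Add(-22, 60), Add(-3, Mul(2, 27))), Add(-963, 710)) = Mul(Add(38, Add(-3, 54)), -253) = Mul(Add(38, 51), -253) = Mul(89, -253) = -22517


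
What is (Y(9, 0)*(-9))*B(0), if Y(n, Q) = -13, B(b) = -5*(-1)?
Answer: 585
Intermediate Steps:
B(b) = 5
(Y(9, 0)*(-9))*B(0) = -13*(-9)*5 = 117*5 = 585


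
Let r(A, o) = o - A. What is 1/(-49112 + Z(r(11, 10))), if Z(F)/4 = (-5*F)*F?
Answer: -1/49132 ≈ -2.0353e-5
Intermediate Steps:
Z(F) = -20*F² (Z(F) = 4*((-5*F)*F) = 4*(-5*F²) = -20*F²)
1/(-49112 + Z(r(11, 10))) = 1/(-49112 - 20*(10 - 1*11)²) = 1/(-49112 - 20*(10 - 11)²) = 1/(-49112 - 20*(-1)²) = 1/(-49112 - 20*1) = 1/(-49112 - 20) = 1/(-49132) = -1/49132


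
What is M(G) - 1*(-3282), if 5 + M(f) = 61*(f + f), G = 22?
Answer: 5961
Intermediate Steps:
M(f) = -5 + 122*f (M(f) = -5 + 61*(f + f) = -5 + 61*(2*f) = -5 + 122*f)
M(G) - 1*(-3282) = (-5 + 122*22) - 1*(-3282) = (-5 + 2684) + 3282 = 2679 + 3282 = 5961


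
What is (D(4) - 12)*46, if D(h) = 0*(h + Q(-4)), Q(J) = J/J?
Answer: -552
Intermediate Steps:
Q(J) = 1
D(h) = 0 (D(h) = 0*(h + 1) = 0*(1 + h) = 0)
(D(4) - 12)*46 = (0 - 12)*46 = -12*46 = -552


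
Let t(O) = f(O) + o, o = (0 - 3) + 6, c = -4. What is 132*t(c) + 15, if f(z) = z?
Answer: -117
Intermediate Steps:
o = 3 (o = -3 + 6 = 3)
t(O) = 3 + O (t(O) = O + 3 = 3 + O)
132*t(c) + 15 = 132*(3 - 4) + 15 = 132*(-1) + 15 = -132 + 15 = -117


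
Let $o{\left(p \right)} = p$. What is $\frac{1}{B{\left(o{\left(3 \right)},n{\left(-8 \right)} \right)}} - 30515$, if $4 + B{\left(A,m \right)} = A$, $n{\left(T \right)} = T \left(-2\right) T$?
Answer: $-30516$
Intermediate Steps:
$n{\left(T \right)} = - 2 T^{2}$ ($n{\left(T \right)} = - 2 T T = - 2 T^{2}$)
$B{\left(A,m \right)} = -4 + A$
$\frac{1}{B{\left(o{\left(3 \right)},n{\left(-8 \right)} \right)}} - 30515 = \frac{1}{-4 + 3} - 30515 = \frac{1}{-1} - 30515 = -1 - 30515 = -30516$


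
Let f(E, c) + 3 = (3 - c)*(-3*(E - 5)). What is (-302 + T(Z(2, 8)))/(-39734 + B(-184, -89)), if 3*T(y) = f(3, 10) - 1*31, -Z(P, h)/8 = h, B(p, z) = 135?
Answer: 982/118797 ≈ 0.0082662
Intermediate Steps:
Z(P, h) = -8*h
f(E, c) = -3 + (3 - c)*(15 - 3*E) (f(E, c) = -3 + (3 - c)*(-3*(E - 5)) = -3 + (3 - c)*(-3*(-5 + E)) = -3 + (3 - c)*(15 - 3*E))
T(y) = -76/3 (T(y) = ((42 - 15*10 - 9*3 + 3*3*10) - 1*31)/3 = ((42 - 150 - 27 + 90) - 31)/3 = (-45 - 31)/3 = (⅓)*(-76) = -76/3)
(-302 + T(Z(2, 8)))/(-39734 + B(-184, -89)) = (-302 - 76/3)/(-39734 + 135) = -982/3/(-39599) = -982/3*(-1/39599) = 982/118797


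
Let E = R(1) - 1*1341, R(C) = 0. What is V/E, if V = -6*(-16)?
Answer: -32/447 ≈ -0.071588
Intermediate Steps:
V = 96
E = -1341 (E = 0 - 1*1341 = 0 - 1341 = -1341)
V/E = 96/(-1341) = 96*(-1/1341) = -32/447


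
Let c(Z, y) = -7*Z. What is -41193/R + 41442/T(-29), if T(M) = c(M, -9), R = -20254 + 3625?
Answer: 10108713/48923 ≈ 206.63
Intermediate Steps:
R = -16629
T(M) = -7*M
-41193/R + 41442/T(-29) = -41193/(-16629) + 41442/((-7*(-29))) = -41193*(-1/16629) + 41442/203 = 597/241 + 41442*(1/203) = 597/241 + 41442/203 = 10108713/48923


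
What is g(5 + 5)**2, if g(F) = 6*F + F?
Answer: 4900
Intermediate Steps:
g(F) = 7*F
g(5 + 5)**2 = (7*(5 + 5))**2 = (7*10)**2 = 70**2 = 4900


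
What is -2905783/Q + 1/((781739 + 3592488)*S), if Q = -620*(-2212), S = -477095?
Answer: -1212828395517205767/572417615062012720 ≈ -2.1188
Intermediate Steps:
Q = 1371440
-2905783/Q + 1/((781739 + 3592488)*S) = -2905783/1371440 + 1/((781739 + 3592488)*(-477095)) = -2905783*1/1371440 - 1/477095/4374227 = -2905783/1371440 + (1/4374227)*(-1/477095) = -2905783/1371440 - 1/2086921830565 = -1212828395517205767/572417615062012720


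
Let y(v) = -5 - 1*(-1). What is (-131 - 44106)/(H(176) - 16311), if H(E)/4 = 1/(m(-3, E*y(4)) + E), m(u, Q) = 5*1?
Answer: 8006897/2952287 ≈ 2.7121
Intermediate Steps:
y(v) = -4 (y(v) = -5 + 1 = -4)
m(u, Q) = 5
H(E) = 4/(5 + E)
(-131 - 44106)/(H(176) - 16311) = (-131 - 44106)/(4/(5 + 176) - 16311) = -44237/(4/181 - 16311) = -44237/(-2952287/181) = -44237*(-181/2952287) = 8006897/2952287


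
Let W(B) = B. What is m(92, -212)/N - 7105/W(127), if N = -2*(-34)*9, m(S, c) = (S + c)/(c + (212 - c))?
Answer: -38410265/686562 ≈ -55.946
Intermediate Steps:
m(S, c) = S/212 + c/212 (m(S, c) = (S + c)/212 = (S + c)*(1/212) = S/212 + c/212)
N = 612 (N = 68*9 = 612)
m(92, -212)/N - 7105/W(127) = ((1/212)*92 + (1/212)*(-212))/612 - 7105/127 = (23/53 - 1)*(1/612) - 7105*1/127 = -30/53*1/612 - 7105/127 = -5/5406 - 7105/127 = -38410265/686562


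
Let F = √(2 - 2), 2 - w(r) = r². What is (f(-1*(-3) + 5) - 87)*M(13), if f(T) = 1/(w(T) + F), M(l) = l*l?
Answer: -911755/62 ≈ -14706.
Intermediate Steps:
w(r) = 2 - r²
F = 0 (F = √0 = 0)
M(l) = l²
f(T) = 1/(2 - T²) (f(T) = 1/((2 - T²) + 0) = 1/(2 - T²))
(f(-1*(-3) + 5) - 87)*M(13) = (-1/(-2 + (-1*(-3) + 5)²) - 87)*13² = (-1/(-2 + (3 + 5)²) - 87)*169 = (-1/(-2 + 8²) - 87)*169 = (-1/(-2 + 64) - 87)*169 = (-1/62 - 87)*169 = -5395/62*169 = -911755/62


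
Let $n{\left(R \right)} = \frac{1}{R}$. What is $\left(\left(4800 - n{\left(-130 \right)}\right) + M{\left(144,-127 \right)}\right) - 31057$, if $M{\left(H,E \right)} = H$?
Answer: $- \frac{3394689}{130} \approx -26113.0$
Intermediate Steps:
$\left(\left(4800 - n{\left(-130 \right)}\right) + M{\left(144,-127 \right)}\right) - 31057 = \left(\left(4800 - \frac{1}{-130}\right) + 144\right) - 31057 = \left(\left(4800 - - \frac{1}{130}\right) + 144\right) - 31057 = \left(\left(4800 + \frac{1}{130}\right) + 144\right) - 31057 = \left(\frac{624001}{130} + 144\right) - 31057 = \frac{642721}{130} - 31057 = - \frac{3394689}{130}$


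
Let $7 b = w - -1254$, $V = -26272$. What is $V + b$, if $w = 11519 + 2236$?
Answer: $- \frac{168895}{7} \approx -24128.0$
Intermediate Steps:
$w = 13755$
$b = \frac{15009}{7}$ ($b = \frac{13755 - -1254}{7} = \frac{13755 + 1254}{7} = \frac{1}{7} \cdot 15009 = \frac{15009}{7} \approx 2144.1$)
$V + b = -26272 + \frac{15009}{7} = - \frac{168895}{7}$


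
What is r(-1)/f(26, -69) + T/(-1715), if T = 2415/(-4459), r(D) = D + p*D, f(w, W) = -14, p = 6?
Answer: 218629/436982 ≈ 0.50032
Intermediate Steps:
r(D) = 7*D (r(D) = D + 6*D = 7*D)
T = -345/637 (T = 2415*(-1/4459) = -345/637 ≈ -0.54160)
r(-1)/f(26, -69) + T/(-1715) = (7*(-1))/(-14) - 345/637/(-1715) = -7*(-1/14) - 345/637*(-1/1715) = 1/2 + 69/218491 = 218629/436982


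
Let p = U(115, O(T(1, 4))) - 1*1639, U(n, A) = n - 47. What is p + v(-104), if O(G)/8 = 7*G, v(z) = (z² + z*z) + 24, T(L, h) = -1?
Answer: 20085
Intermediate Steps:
v(z) = 24 + 2*z² (v(z) = (z² + z²) + 24 = 2*z² + 24 = 24 + 2*z²)
O(G) = 56*G (O(G) = 8*(7*G) = 56*G)
U(n, A) = -47 + n
p = -1571 (p = (-47 + 115) - 1*1639 = 68 - 1639 = -1571)
p + v(-104) = -1571 + (24 + 2*(-104)²) = -1571 + (24 + 2*10816) = -1571 + (24 + 21632) = -1571 + 21656 = 20085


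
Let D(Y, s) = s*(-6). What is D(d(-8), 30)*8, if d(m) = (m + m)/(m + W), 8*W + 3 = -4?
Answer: -1440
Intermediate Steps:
W = -7/8 (W = -3/8 + (⅛)*(-4) = -3/8 - ½ = -7/8 ≈ -0.87500)
d(m) = 2*m/(-7/8 + m) (d(m) = (m + m)/(m - 7/8) = (2*m)/(-7/8 + m) = 2*m/(-7/8 + m))
D(Y, s) = -6*s
D(d(-8), 30)*8 = -6*30*8 = -180*8 = -1440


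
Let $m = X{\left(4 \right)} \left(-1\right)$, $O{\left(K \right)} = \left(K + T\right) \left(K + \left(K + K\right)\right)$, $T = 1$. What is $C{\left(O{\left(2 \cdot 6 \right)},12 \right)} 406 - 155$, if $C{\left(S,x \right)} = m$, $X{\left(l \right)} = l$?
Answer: $-1779$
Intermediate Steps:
$O{\left(K \right)} = 3 K \left(1 + K\right)$ ($O{\left(K \right)} = \left(K + 1\right) \left(K + \left(K + K\right)\right) = \left(1 + K\right) \left(K + 2 K\right) = \left(1 + K\right) 3 K = 3 K \left(1 + K\right)$)
$m = -4$ ($m = 4 \left(-1\right) = -4$)
$C{\left(S,x \right)} = -4$
$C{\left(O{\left(2 \cdot 6 \right)},12 \right)} 406 - 155 = \left(-4\right) 406 - 155 = -1624 - 155 = -1779$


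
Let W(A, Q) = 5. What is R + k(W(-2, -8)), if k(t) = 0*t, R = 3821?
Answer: 3821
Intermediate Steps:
k(t) = 0
R + k(W(-2, -8)) = 3821 + 0 = 3821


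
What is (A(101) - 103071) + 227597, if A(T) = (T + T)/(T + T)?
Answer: 124527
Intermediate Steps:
A(T) = 1 (A(T) = (2*T)/((2*T)) = (2*T)*(1/(2*T)) = 1)
(A(101) - 103071) + 227597 = (1 - 103071) + 227597 = -103070 + 227597 = 124527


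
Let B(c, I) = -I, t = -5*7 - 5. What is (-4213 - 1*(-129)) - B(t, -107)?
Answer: -4191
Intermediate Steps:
t = -40 (t = -35 - 5 = -40)
(-4213 - 1*(-129)) - B(t, -107) = (-4213 - 1*(-129)) - (-1)*(-107) = (-4213 + 129) - 1*107 = -4084 - 107 = -4191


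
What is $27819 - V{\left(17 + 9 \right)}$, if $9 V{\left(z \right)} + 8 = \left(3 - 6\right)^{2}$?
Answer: $\frac{250370}{9} \approx 27819.0$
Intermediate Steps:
$V{\left(z \right)} = \frac{1}{9}$ ($V{\left(z \right)} = - \frac{8}{9} + \frac{\left(3 - 6\right)^{2}}{9} = - \frac{8}{9} + \frac{\left(-3\right)^{2}}{9} = - \frac{8}{9} + \frac{1}{9} \cdot 9 = - \frac{8}{9} + 1 = \frac{1}{9}$)
$27819 - V{\left(17 + 9 \right)} = 27819 - \frac{1}{9} = \frac{250370}{9}$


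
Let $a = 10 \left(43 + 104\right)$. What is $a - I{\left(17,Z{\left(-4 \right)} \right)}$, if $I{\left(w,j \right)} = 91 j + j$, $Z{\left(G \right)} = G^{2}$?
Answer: $-2$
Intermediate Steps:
$a = 1470$ ($a = 10 \cdot 147 = 1470$)
$I{\left(w,j \right)} = 92 j$
$a - I{\left(17,Z{\left(-4 \right)} \right)} = 1470 - 92 \left(-4\right)^{2} = 1470 - 92 \cdot 16 = 1470 - 1472 = -2$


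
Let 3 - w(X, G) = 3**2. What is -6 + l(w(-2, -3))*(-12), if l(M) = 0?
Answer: -6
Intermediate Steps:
w(X, G) = -6 (w(X, G) = 3 - 1*3**2 = 3 - 1*9 = 3 - 9 = -6)
-6 + l(w(-2, -3))*(-12) = -6 + 0*(-12) = -6 + 0 = -6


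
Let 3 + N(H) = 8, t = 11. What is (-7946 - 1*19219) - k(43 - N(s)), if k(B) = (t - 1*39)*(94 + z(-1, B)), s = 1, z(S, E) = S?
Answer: -24561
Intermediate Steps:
N(H) = 5 (N(H) = -3 + 8 = 5)
k(B) = -2604 (k(B) = (11 - 1*39)*(94 - 1) = (11 - 39)*93 = -28*93 = -2604)
(-7946 - 1*19219) - k(43 - N(s)) = (-7946 - 1*19219) - 1*(-2604) = (-7946 - 19219) + 2604 = -27165 + 2604 = -24561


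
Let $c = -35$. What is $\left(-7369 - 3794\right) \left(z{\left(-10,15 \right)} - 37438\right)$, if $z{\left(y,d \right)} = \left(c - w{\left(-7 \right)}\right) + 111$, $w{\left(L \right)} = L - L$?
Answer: $417072006$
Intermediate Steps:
$w{\left(L \right)} = 0$
$z{\left(y,d \right)} = 76$ ($z{\left(y,d \right)} = \left(-35 - 0\right) + 111 = \left(-35 + 0\right) + 111 = -35 + 111 = 76$)
$\left(-7369 - 3794\right) \left(z{\left(-10,15 \right)} - 37438\right) = \left(-7369 - 3794\right) \left(76 - 37438\right) = - 11163 \left(76 - 37438\right) = \left(-11163\right) \left(-37362\right) = 417072006$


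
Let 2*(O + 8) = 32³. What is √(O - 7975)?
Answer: √8401 ≈ 91.657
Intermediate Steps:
O = 16376 (O = -8 + (½)*32³ = -8 + (½)*32768 = -8 + 16384 = 16376)
√(O - 7975) = √(16376 - 7975) = √8401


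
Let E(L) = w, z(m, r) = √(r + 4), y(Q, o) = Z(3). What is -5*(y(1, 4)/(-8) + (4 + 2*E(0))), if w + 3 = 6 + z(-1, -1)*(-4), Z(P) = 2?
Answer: -195/4 + 40*√3 ≈ 20.532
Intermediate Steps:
y(Q, o) = 2
z(m, r) = √(4 + r)
w = 3 - 4*√3 (w = -3 + (6 + √(4 - 1)*(-4)) = -3 + (6 + √3*(-4)) = -3 + (6 - 4*√3) = 3 - 4*√3 ≈ -3.9282)
E(L) = 3 - 4*√3
-5*(y(1, 4)/(-8) + (4 + 2*E(0))) = -5*(2/(-8) + (4 + 2*(3 - 4*√3))) = -5*(2*(-⅛) + (4 + (6 - 8*√3))) = -5*(-¼ + (10 - 8*√3)) = -5*(39/4 - 8*√3) = -195/4 + 40*√3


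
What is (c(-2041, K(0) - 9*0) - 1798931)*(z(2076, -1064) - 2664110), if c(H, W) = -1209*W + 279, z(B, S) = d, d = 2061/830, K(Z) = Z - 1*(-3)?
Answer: 3985215976055681/830 ≈ 4.8015e+12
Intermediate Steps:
K(Z) = 3 + Z (K(Z) = Z + 3 = 3 + Z)
d = 2061/830 (d = 2061*(1/830) = 2061/830 ≈ 2.4831)
z(B, S) = 2061/830
c(H, W) = 279 - 1209*W
(c(-2041, K(0) - 9*0) - 1798931)*(z(2076, -1064) - 2664110) = ((279 - 1209*((3 + 0) - 9*0)) - 1798931)*(2061/830 - 2664110) = ((279 - 1209*(3 + 0)) - 1798931)*(-2211209239/830) = ((279 - 1209*3) - 1798931)*(-2211209239/830) = ((279 - 3627) - 1798931)*(-2211209239/830) = (-3348 - 1798931)*(-2211209239/830) = -1802279*(-2211209239/830) = 3985215976055681/830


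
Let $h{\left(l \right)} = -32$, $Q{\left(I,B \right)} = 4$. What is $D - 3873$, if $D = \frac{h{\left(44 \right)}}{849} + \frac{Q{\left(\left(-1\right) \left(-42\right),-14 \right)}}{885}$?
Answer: $- \frac{970020523}{250455} \approx -3873.0$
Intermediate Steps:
$D = - \frac{8308}{250455}$ ($D = - \frac{32}{849} + \frac{4}{885} = - \frac{8308}{250455} \approx -0.033172$)
$D - 3873 = - \frac{8308}{250455} - 3873 = - \frac{970020523}{250455}$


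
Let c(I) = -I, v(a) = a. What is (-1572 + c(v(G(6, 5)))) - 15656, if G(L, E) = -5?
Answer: -17223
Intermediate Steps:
(-1572 + c(v(G(6, 5)))) - 15656 = (-1572 - 1*(-5)) - 15656 = (-1572 + 5) - 15656 = -1567 - 15656 = -17223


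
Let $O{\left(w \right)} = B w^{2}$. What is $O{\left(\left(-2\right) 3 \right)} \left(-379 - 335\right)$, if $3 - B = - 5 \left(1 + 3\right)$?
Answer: $-591192$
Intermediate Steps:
$B = 23$ ($B = 3 - - 5 \left(1 + 3\right) = 3 - \left(-5\right) 4 = 3 - -20 = 3 + 20 = 23$)
$O{\left(w \right)} = 23 w^{2}$
$O{\left(\left(-2\right) 3 \right)} \left(-379 - 335\right) = 23 \left(\left(-2\right) 3\right)^{2} \left(-379 - 335\right) = 23 \left(-6\right)^{2} \left(-714\right) = 23 \cdot 36 \left(-714\right) = 828 \left(-714\right) = -591192$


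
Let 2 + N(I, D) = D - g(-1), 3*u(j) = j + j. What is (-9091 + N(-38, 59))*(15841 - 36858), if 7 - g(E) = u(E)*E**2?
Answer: 570086125/3 ≈ 1.9003e+8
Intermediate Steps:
u(j) = 2*j/3 (u(j) = (j + j)/3 = (2*j)/3 = 2*j/3)
g(E) = 7 - 2*E**3/3 (g(E) = 7 - 2*E/3*E**2 = 7 - 2*E**3/3)
N(I, D) = -29/3 + D (N(I, D) = -2 + (D - (7 - 2/3*(-1)**3)) = -2 + (D - (7 - 2/3*(-1))) = -2 + (D - (7 + 2/3)) = -2 + (D - 1*23/3) = -2 + (D - 23/3) = -2 + (-23/3 + D) = -29/3 + D)
(-9091 + N(-38, 59))*(15841 - 36858) = (-9091 + (-29/3 + 59))*(15841 - 36858) = (-9091 + 148/3)*(-21017) = -27125/3*(-21017) = 570086125/3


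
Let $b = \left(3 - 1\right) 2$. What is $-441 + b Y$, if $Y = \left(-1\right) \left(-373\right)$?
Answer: $1051$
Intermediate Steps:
$Y = 373$
$b = 4$ ($b = 2 \cdot 2 = 4$)
$-441 + b Y = -441 + 4 \cdot 373 = -441 + 1492 = 1051$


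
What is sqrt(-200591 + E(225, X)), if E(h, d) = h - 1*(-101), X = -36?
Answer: 13*I*sqrt(1185) ≈ 447.51*I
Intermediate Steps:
E(h, d) = 101 + h (E(h, d) = h + 101 = 101 + h)
sqrt(-200591 + E(225, X)) = sqrt(-200591 + (101 + 225)) = sqrt(-200591 + 326) = sqrt(-200265) = 13*I*sqrt(1185)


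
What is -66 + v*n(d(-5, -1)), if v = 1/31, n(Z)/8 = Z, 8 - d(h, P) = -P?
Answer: -1990/31 ≈ -64.194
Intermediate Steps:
d(h, P) = 8 + P (d(h, P) = 8 - (-1)*P = 8 + P)
n(Z) = 8*Z
v = 1/31 ≈ 0.032258
-66 + v*n(d(-5, -1)) = -66 + (8*(8 - 1))/31 = -66 + (8*7)/31 = -66 + (1/31)*56 = -66 + 56/31 = -1990/31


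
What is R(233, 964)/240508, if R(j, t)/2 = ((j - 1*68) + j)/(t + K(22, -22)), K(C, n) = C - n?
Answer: 199/60608016 ≈ 3.2834e-6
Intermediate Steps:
R(j, t) = 2*(-68 + 2*j)/(44 + t) (R(j, t) = 2*(((j - 1*68) + j)/(t + (22 - 1*(-22)))) = 2*(((j - 68) + j)/(t + (22 + 22))) = 2*(((-68 + j) + j)/(t + 44)) = 2*((-68 + 2*j)/(44 + t)) = 2*(-68 + 2*j)/(44 + t))
R(233, 964)/240508 = (4*(-34 + 233)/(44 + 964))/240508 = (4*199/1008)*(1/240508) = (4*(1/1008)*199)*(1/240508) = (199/252)*(1/240508) = 199/60608016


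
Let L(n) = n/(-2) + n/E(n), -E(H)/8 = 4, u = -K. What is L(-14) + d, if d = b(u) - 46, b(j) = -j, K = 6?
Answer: -521/16 ≈ -32.563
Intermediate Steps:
u = -6 (u = -1*6 = -6)
E(H) = -32 (E(H) = -8*4 = -32)
L(n) = -17*n/32 (L(n) = n/(-2) + n/(-32) = n*(-½) + n*(-1/32) = -n/2 - n/32 = -17*n/32)
d = -40 (d = -1*(-6) - 46 = 6 - 46 = -40)
L(-14) + d = -17/32*(-14) - 40 = 119/16 - 40 = -521/16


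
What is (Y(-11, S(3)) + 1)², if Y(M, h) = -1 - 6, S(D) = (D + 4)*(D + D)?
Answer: 36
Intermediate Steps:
S(D) = 2*D*(4 + D) (S(D) = (4 + D)*(2*D) = 2*D*(4 + D))
Y(M, h) = -7
(Y(-11, S(3)) + 1)² = (-7 + 1)² = (-6)² = 36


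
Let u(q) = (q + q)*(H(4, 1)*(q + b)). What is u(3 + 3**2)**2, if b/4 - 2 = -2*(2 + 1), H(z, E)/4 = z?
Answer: 2359296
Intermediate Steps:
H(z, E) = 4*z
b = -16 (b = 8 + 4*(-2*(2 + 1)) = 8 + 4*(-2*3) = 8 + 4*(-6) = 8 - 24 = -16)
u(q) = 2*q*(-256 + 16*q) (u(q) = (q + q)*((4*4)*(q - 16)) = (2*q)*(16*(-16 + q)) = (2*q)*(-256 + 16*q) = 2*q*(-256 + 16*q))
u(3 + 3**2)**2 = (32*(3 + 3**2)*(-16 + (3 + 3**2)))**2 = (32*(3 + 9)*(-16 + (3 + 9)))**2 = (32*12*(-16 + 12))**2 = (32*12*(-4))**2 = (-1536)**2 = 2359296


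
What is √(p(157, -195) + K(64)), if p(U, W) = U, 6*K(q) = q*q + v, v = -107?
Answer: √29586/6 ≈ 28.668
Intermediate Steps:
K(q) = -107/6 + q²/6 (K(q) = (q*q - 107)/6 = (q² - 107)/6 = (-107 + q²)/6 = -107/6 + q²/6)
√(p(157, -195) + K(64)) = √(157 + (-107/6 + (⅙)*64²)) = √(157 + (-107/6 + (⅙)*4096)) = √(157 + (-107/6 + 2048/3)) = √(157 + 3989/6) = √(4931/6) = √29586/6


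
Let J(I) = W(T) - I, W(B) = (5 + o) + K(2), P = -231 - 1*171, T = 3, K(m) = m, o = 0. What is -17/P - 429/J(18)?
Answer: 15695/402 ≈ 39.042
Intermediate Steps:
P = -402 (P = -231 - 171 = -402)
W(B) = 7 (W(B) = (5 + 0) + 2 = 5 + 2 = 7)
J(I) = 7 - I
-17/P - 429/J(18) = -17/(-402) - 429/(7 - 1*18) = -17*(-1/402) - 429/(7 - 18) = 17/402 - 429/(-11) = 17/402 - 429*(-1/11) = 17/402 + 39 = 15695/402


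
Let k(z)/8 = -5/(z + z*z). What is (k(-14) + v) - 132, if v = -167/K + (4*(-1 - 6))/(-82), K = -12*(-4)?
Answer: -24240901/179088 ≈ -135.36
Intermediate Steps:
K = 48
v = -6175/1968 (v = -167/48 + (4*(-1 - 6))/(-82) = -167*1/48 + (4*(-7))*(-1/82) = -167/48 - 28*(-1/82) = -167/48 + 14/41 = -6175/1968 ≈ -3.1377)
k(z) = -40/(z + z**2) (k(z) = 8*(-5/(z + z*z)) = 8*(-5/(z + z**2)) = -40/(z + z**2))
(k(-14) + v) - 132 = (-40/(-14*(1 - 14)) - 6175/1968) - 132 = (-40*(-1/14)/(-13) - 6175/1968) - 132 = (-40*(-1/14)*(-1/13) - 6175/1968) - 132 = (-20/91 - 6175/1968) - 132 = -601285/179088 - 132 = -24240901/179088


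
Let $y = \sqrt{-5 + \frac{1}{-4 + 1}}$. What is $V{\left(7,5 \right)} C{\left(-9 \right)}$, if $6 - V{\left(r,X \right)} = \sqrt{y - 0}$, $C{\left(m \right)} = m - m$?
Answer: $0$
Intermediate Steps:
$C{\left(m \right)} = 0$
$y = \frac{4 i \sqrt{3}}{3}$ ($y = \sqrt{-5 + \frac{1}{-3}} = \sqrt{-5 - \frac{1}{3}} = \sqrt{- \frac{16}{3}} = \frac{4 i \sqrt{3}}{3} \approx 2.3094 i$)
$V{\left(r,X \right)} = 6 - \frac{2 \cdot 3^{\frac{3}{4}} \sqrt{i}}{3}$ ($V{\left(r,X \right)} = 6 - \sqrt{\frac{4 i \sqrt{3}}{3} - 0} = 6 - \sqrt{\frac{4 i \sqrt{3}}{3} + \left(-3 + 3\right)} = 6 - \sqrt{\frac{4 i \sqrt{3}}{3} + 0} = 6 - \sqrt{\frac{4 i \sqrt{3}}{3}} = 6 - \frac{2 \cdot 3^{\frac{3}{4}} \sqrt{i}}{3}$)
$V{\left(7,5 \right)} C{\left(-9 \right)} = \left(6 - \frac{2 \cdot 3^{\frac{3}{4}} \sqrt{i}}{3}\right) 0 = 0$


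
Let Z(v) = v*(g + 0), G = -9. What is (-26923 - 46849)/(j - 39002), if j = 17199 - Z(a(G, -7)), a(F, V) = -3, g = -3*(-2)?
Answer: 73772/21785 ≈ 3.3864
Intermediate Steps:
g = 6
Z(v) = 6*v (Z(v) = v*(6 + 0) = v*6 = 6*v)
j = 17217 (j = 17199 - 6*(-3) = 17199 - 1*(-18) = 17199 + 18 = 17217)
(-26923 - 46849)/(j - 39002) = (-26923 - 46849)/(17217 - 39002) = -73772/(-21785) = -73772*(-1/21785) = 73772/21785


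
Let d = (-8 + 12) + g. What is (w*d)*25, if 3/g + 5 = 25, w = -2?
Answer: -415/2 ≈ -207.50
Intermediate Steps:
g = 3/20 (g = 3/(-5 + 25) = 3/20 ≈ 0.15000)
d = 83/20 (d = (-8 + 12) + 3/20 = 4 + 3/20 = 83/20 ≈ 4.1500)
(w*d)*25 = -2*83/20*25 = -83/10*25 = -415/2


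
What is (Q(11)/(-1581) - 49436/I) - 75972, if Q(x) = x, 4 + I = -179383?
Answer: -21546407083225/283610847 ≈ -75972.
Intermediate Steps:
I = -179387 (I = -4 - 179383 = -179387)
(Q(11)/(-1581) - 49436/I) - 75972 = (11/(-1581) - 49436/(-179387)) - 75972 = (11*(-1/1581) - 49436*(-1/179387)) - 75972 = (-11/1581 + 49436/179387) - 75972 = 76185059/283610847 - 75972 = -21546407083225/283610847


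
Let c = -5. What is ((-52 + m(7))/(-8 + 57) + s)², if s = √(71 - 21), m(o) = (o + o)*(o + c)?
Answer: 120626/2401 - 240*√2/49 ≈ 43.313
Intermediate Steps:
m(o) = 2*o*(-5 + o) (m(o) = (o + o)*(o - 5) = (2*o)*(-5 + o) = 2*o*(-5 + o))
s = 5*√2 (s = √50 = 5*√2 ≈ 7.0711)
((-52 + m(7))/(-8 + 57) + s)² = ((-52 + 2*7*(-5 + 7))/(-8 + 57) + 5*√2)² = ((-52 + 2*7*2)/49 + 5*√2)² = ((-52 + 28)*(1/49) + 5*√2)² = (-24*1/49 + 5*√2)² = (-24/49 + 5*√2)²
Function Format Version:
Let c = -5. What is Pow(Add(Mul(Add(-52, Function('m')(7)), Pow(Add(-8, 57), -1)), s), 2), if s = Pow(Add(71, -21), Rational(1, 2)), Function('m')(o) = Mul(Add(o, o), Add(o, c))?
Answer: Add(Rational(120626, 2401), Mul(Rational(-240, 49), Pow(2, Rational(1, 2)))) ≈ 43.313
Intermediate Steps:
Function('m')(o) = Mul(2, o, Add(-5, o)) (Function('m')(o) = Mul(Add(o, o), Add(o, -5)) = Mul(Mul(2, o), Add(-5, o)) = Mul(2, o, Add(-5, o)))
s = Mul(5, Pow(2, Rational(1, 2))) (s = Pow(50, Rational(1, 2)) = Mul(5, Pow(2, Rational(1, 2))) ≈ 7.0711)
Pow(Add(Mul(Add(-52, Function('m')(7)), Pow(Add(-8, 57), -1)), s), 2) = Pow(Add(Mul(Add(-52, Mul(2, 7, Add(-5, 7))), Pow(Add(-8, 57), -1)), Mul(5, Pow(2, Rational(1, 2)))), 2) = Pow(Add(Mul(Add(-52, Mul(2, 7, 2)), Pow(49, -1)), Mul(5, Pow(2, Rational(1, 2)))), 2) = Pow(Add(Mul(Add(-52, 28), Rational(1, 49)), Mul(5, Pow(2, Rational(1, 2)))), 2) = Pow(Add(Mul(-24, Rational(1, 49)), Mul(5, Pow(2, Rational(1, 2)))), 2) = Pow(Add(Rational(-24, 49), Mul(5, Pow(2, Rational(1, 2)))), 2)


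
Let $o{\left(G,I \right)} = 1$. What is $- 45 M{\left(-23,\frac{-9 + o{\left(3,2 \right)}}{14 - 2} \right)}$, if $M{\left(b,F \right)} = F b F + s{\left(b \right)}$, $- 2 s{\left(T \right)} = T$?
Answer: $- \frac{115}{2} \approx -57.5$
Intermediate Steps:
$s{\left(T \right)} = - \frac{T}{2}$
$M{\left(b,F \right)} = - \frac{b}{2} + b F^{2}$ ($M{\left(b,F \right)} = F b F - \frac{b}{2} = b F^{2} - \frac{b}{2} = - \frac{b}{2} + b F^{2}$)
$- 45 M{\left(-23,\frac{-9 + o{\left(3,2 \right)}}{14 - 2} \right)} = - 45 \left(- 23 \left(- \frac{1}{2} + \left(\frac{-9 + 1}{14 - 2}\right)^{2}\right)\right) = - 45 \left(- 23 \left(- \frac{1}{2} + \left(- \frac{8}{12}\right)^{2}\right)\right) = - 45 \left(- 23 \left(- \frac{1}{2} + \left(\left(-8\right) \frac{1}{12}\right)^{2}\right)\right) = - 45 \left(- 23 \left(- \frac{1}{2} + \left(- \frac{2}{3}\right)^{2}\right)\right) = - 45 \left(- 23 \left(- \frac{1}{2} + \frac{4}{9}\right)\right) = - 45 \left(\left(-23\right) \left(- \frac{1}{18}\right)\right) = \left(-45\right) \frac{23}{18} = - \frac{115}{2}$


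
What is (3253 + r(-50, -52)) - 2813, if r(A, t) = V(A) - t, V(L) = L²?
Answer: 2992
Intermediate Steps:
r(A, t) = A² - t
(3253 + r(-50, -52)) - 2813 = (3253 + ((-50)² - 1*(-52))) - 2813 = (3253 + (2500 + 52)) - 2813 = (3253 + 2552) - 2813 = 5805 - 2813 = 2992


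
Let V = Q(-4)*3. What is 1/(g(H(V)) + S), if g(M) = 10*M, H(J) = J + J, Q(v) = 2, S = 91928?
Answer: 1/92048 ≈ 1.0864e-5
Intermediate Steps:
V = 6 (V = 2*3 = 6)
H(J) = 2*J
1/(g(H(V)) + S) = 1/(10*(2*6) + 91928) = 1/(10*12 + 91928) = 1/(120 + 91928) = 1/92048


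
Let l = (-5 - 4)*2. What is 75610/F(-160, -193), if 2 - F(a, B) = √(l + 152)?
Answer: -15122/13 - 7561*√134/13 ≈ -7895.9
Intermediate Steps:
l = -18 (l = -9*2 = -18)
F(a, B) = 2 - √134 (F(a, B) = 2 - √(-18 + 152) = 2 - √134)
75610/F(-160, -193) = 75610/(2 - √134)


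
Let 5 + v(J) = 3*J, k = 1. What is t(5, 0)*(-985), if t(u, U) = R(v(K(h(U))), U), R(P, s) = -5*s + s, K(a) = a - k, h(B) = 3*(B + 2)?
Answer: 0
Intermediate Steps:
h(B) = 6 + 3*B (h(B) = 3*(2 + B) = 6 + 3*B)
K(a) = -1 + a (K(a) = a - 1*1 = a - 1 = -1 + a)
v(J) = -5 + 3*J
R(P, s) = -4*s
t(u, U) = -4*U
t(5, 0)*(-985) = -4*0*(-985) = 0*(-985) = 0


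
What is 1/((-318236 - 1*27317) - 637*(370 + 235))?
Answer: -1/730938 ≈ -1.3681e-6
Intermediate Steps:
1/((-318236 - 1*27317) - 637*(370 + 235)) = 1/((-318236 - 27317) - 637*605) = 1/(-345553 - 385385) = 1/(-730938) = -1/730938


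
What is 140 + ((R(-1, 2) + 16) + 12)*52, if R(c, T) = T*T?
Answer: 1804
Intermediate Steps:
R(c, T) = T²
140 + ((R(-1, 2) + 16) + 12)*52 = 140 + ((2² + 16) + 12)*52 = 140 + ((4 + 16) + 12)*52 = 140 + (20 + 12)*52 = 140 + 32*52 = 140 + 1664 = 1804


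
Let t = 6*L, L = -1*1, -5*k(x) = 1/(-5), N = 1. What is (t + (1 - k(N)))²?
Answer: 15876/625 ≈ 25.402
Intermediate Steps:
k(x) = 1/25 (k(x) = -⅕/(-5) = -⅕*(-⅕) = 1/25)
L = -1
t = -6 (t = 6*(-1) = -6)
(t + (1 - k(N)))² = (-6 + (1 - 1*1/25))² = (-6 + (1 - 1/25))² = (-6 + 24/25)² = (-126/25)² = 15876/625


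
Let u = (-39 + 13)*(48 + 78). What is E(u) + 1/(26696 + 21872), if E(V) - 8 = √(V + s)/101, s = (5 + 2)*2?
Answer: 388545/48568 + I*√3262/101 ≈ 8.0 + 0.56548*I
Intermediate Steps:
s = 14 (s = 7*2 = 14)
u = -3276 (u = -26*126 = -3276)
E(V) = 8 + √(14 + V)/101 (E(V) = 8 + √(V + 14)/101 = 8 + √(14 + V)*(1/101) = 8 + √(14 + V)/101)
E(u) + 1/(26696 + 21872) = (8 + √(14 - 3276)/101) + 1/(26696 + 21872) = (8 + √(-3262)/101) + 1/48568 = (8 + (I*√3262)/101) + 1/48568 = (8 + I*√3262/101) + 1/48568 = 388545/48568 + I*√3262/101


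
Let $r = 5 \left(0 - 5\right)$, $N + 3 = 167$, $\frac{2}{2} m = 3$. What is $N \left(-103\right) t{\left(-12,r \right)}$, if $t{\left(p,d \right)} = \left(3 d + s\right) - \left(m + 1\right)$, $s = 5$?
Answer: $1250008$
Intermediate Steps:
$m = 3$
$N = 164$ ($N = -3 + 167 = 164$)
$r = -25$ ($r = 5 \left(-5\right) = -25$)
$t{\left(p,d \right)} = 1 + 3 d$ ($t{\left(p,d \right)} = \left(3 d + 5\right) - \left(3 + 1\right) = \left(5 + 3 d\right) - 4 = 1 + 3 d$)
$N \left(-103\right) t{\left(-12,r \right)} = 164 \left(-103\right) \left(1 + 3 \left(-25\right)\right) = - 16892 \left(1 - 75\right) = \left(-16892\right) \left(-74\right) = 1250008$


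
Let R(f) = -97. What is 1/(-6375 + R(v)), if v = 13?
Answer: -1/6472 ≈ -0.00015451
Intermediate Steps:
1/(-6375 + R(v)) = 1/(-6375 - 97) = 1/(-6472) = -1/6472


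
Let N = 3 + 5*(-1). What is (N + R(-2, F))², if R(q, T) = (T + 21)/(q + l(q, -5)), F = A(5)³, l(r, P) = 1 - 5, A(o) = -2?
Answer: 625/36 ≈ 17.361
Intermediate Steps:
l(r, P) = -4
F = -8 (F = (-2)³ = -8)
N = -2 (N = 3 - 5 = -2)
R(q, T) = (21 + T)/(-4 + q) (R(q, T) = (T + 21)/(q - 4) = (21 + T)/(-4 + q))
(N + R(-2, F))² = (-2 + (21 - 8)/(-4 - 2))² = (-2 + 13/(-6))² = (-2 - ⅙*13)² = (-2 - 13/6)² = (-25/6)² = 625/36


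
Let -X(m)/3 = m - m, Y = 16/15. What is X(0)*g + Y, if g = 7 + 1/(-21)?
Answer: 16/15 ≈ 1.0667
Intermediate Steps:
Y = 16/15 (Y = 16*(1/15) = 16/15 ≈ 1.0667)
X(m) = 0 (X(m) = -3*(m - m) = -3*0 = 0)
g = 146/21 (g = 7 - 1/21 = 146/21 ≈ 6.9524)
X(0)*g + Y = 0*(146/21) + 16/15 = 0 + 16/15 = 16/15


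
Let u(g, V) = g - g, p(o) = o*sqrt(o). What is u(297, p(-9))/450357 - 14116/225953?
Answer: -14116/225953 ≈ -0.062473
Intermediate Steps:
p(o) = o**(3/2)
u(g, V) = 0
u(297, p(-9))/450357 - 14116/225953 = 0/450357 - 14116/225953 = 0*(1/450357) - 14116*1/225953 = 0 - 14116/225953 = -14116/225953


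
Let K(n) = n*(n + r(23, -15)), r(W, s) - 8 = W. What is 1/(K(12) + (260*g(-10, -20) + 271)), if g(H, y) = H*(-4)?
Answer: 1/11187 ≈ 8.9390e-5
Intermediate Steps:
r(W, s) = 8 + W
g(H, y) = -4*H
K(n) = n*(31 + n) (K(n) = n*(n + (8 + 23)) = n*(n + 31) = n*(31 + n))
1/(K(12) + (260*g(-10, -20) + 271)) = 1/(12*(31 + 12) + (260*(-4*(-10)) + 271)) = 1/(12*43 + (260*40 + 271)) = 1/(516 + (10400 + 271)) = 1/(516 + 10671) = 1/11187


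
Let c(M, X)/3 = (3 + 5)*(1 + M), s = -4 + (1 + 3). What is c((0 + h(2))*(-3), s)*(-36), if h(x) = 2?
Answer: 4320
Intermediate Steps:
s = 0 (s = -4 + 4 = 0)
c(M, X) = 24 + 24*M (c(M, X) = 3*((3 + 5)*(1 + M)) = 3*(8*(1 + M)) = 3*(8 + 8*M) = 24 + 24*M)
c((0 + h(2))*(-3), s)*(-36) = (24 + 24*((0 + 2)*(-3)))*(-36) = (24 + 24*(2*(-3)))*(-36) = (24 + 24*(-6))*(-36) = (24 - 144)*(-36) = -120*(-36) = 4320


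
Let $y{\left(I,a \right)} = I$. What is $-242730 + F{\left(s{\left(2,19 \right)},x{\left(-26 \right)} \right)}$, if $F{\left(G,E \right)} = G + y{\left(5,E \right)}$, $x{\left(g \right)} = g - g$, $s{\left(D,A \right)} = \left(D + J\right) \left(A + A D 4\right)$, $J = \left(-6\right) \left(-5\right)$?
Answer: $-237253$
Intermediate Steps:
$J = 30$
$s{\left(D,A \right)} = \left(30 + D\right) \left(A + 4 A D\right)$ ($s{\left(D,A \right)} = \left(D + 30\right) \left(A + A D 4\right) = \left(30 + D\right) \left(A + 4 A D\right)$)
$x{\left(g \right)} = 0$
$F{\left(G,E \right)} = 5 + G$ ($F{\left(G,E \right)} = G + 5 = 5 + G$)
$-242730 + F{\left(s{\left(2,19 \right)},x{\left(-26 \right)} \right)} = -242730 + \left(5 + 19 \left(30 + 4 \cdot 2^{2} + 121 \cdot 2\right)\right) = -242730 + \left(5 + 19 \left(30 + 4 \cdot 4 + 242\right)\right) = -242730 + \left(5 + 19 \left(30 + 16 + 242\right)\right) = -242730 + \left(5 + 19 \cdot 288\right) = -242730 + \left(5 + 5472\right) = -242730 + 5477 = -237253$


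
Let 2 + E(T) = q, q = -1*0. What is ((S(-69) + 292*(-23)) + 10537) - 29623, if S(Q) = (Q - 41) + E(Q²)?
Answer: -25914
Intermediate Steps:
q = 0
E(T) = -2 (E(T) = -2 + 0 = -2)
S(Q) = -43 + Q (S(Q) = (Q - 41) - 2 = (-41 + Q) - 2 = -43 + Q)
((S(-69) + 292*(-23)) + 10537) - 29623 = (((-43 - 69) + 292*(-23)) + 10537) - 29623 = ((-112 - 6716) + 10537) - 29623 = (-6828 + 10537) - 29623 = 3709 - 29623 = -25914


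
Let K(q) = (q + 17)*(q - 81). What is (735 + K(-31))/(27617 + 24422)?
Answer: 2303/52039 ≈ 0.044255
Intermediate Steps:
K(q) = (-81 + q)*(17 + q) (K(q) = (17 + q)*(-81 + q) = (-81 + q)*(17 + q))
(735 + K(-31))/(27617 + 24422) = (735 + (-1377 + (-31)² - 64*(-31)))/(27617 + 24422) = (735 + (-1377 + 961 + 1984))/52039 = (735 + 1568)*(1/52039) = 2303*(1/52039) = 2303/52039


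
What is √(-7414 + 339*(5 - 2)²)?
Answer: I*√4363 ≈ 66.053*I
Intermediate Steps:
√(-7414 + 339*(5 - 2)²) = √(-7414 + 339*3²) = √(-7414 + 339*9) = √(-7414 + 3051) = √(-4363) = I*√4363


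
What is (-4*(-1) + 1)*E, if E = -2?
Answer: -10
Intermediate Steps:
(-4*(-1) + 1)*E = (-4*(-1) + 1)*(-2) = (4 + 1)*(-2) = 5*(-2) = -10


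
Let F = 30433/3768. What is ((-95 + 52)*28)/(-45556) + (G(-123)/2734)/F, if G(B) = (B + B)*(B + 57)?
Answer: 51556573421/67686309197 ≈ 0.76170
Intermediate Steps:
G(B) = 2*B*(57 + B) (G(B) = (2*B)*(57 + B) = 2*B*(57 + B))
F = 30433/3768 (F = 30433*(1/3768) = 30433/3768 ≈ 8.0767)
((-95 + 52)*28)/(-45556) + (G(-123)/2734)/F = ((-95 + 52)*28)/(-45556) + ((2*(-123)*(57 - 123))/2734)/(30433/3768) = -43*28*(-1/45556) + ((2*(-123)*(-66))*(1/2734))*(3768/30433) = -1204*(-1/45556) + (16236*(1/2734))*(3768/30433) = 43/1627 + (8118/1367)*(3768/30433) = 43/1627 + 30588624/41601911 = 51556573421/67686309197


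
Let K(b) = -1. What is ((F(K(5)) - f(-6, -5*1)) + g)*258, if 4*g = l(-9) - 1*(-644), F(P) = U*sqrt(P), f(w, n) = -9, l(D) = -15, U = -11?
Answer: 85785/2 - 2838*I ≈ 42893.0 - 2838.0*I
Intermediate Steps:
F(P) = -11*sqrt(P)
g = 629/4 (g = (-15 - 1*(-644))/4 = (-15 + 644)/4 = (1/4)*629 = 629/4 ≈ 157.25)
((F(K(5)) - f(-6, -5*1)) + g)*258 = ((-11*I - 1*(-9)) + 629/4)*258 = ((-11*I + 9) + 629/4)*258 = ((9 - 11*I) + 629/4)*258 = (665/4 - 11*I)*258 = 85785/2 - 2838*I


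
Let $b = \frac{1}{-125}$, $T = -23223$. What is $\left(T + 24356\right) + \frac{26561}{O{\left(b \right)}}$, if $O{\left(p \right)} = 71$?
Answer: $\frac{107004}{71} \approx 1507.1$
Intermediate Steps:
$b = - \frac{1}{125} \approx -0.008$
$\left(T + 24356\right) + \frac{26561}{O{\left(b \right)}} = \left(-23223 + 24356\right) + \frac{26561}{71} = 1133 + 26561 \cdot \frac{1}{71} = 1133 + \frac{26561}{71} = \frac{107004}{71}$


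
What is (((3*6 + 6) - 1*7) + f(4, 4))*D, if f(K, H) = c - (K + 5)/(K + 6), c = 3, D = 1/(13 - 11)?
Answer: 191/20 ≈ 9.5500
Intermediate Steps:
D = ½ (D = 1/2 = ½ ≈ 0.50000)
f(K, H) = 3 - (5 + K)/(6 + K) (f(K, H) = 3 - (K + 5)/(K + 6) = 3 - (5 + K)/(6 + K))
(((3*6 + 6) - 1*7) + f(4, 4))*D = (((3*6 + 6) - 1*7) + (13 + 2*4)/(6 + 4))*(½) = (((18 + 6) - 7) + (13 + 8)/10)*(½) = ((24 - 7) + (⅒)*21)*(½) = (17 + 21/10)*(½) = (191/10)*(½) = 191/20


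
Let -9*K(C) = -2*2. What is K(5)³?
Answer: 64/729 ≈ 0.087791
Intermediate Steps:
K(C) = 4/9 (K(C) = -(-2)*2/9 = -⅑*(-4) = 4/9)
K(5)³ = (4/9)³ = 64/729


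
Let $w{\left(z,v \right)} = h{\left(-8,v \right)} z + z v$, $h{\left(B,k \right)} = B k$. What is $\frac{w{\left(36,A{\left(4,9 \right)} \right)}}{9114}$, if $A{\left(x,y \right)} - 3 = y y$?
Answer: $- \frac{72}{31} \approx -2.3226$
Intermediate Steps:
$A{\left(x,y \right)} = 3 + y^{2}$ ($A{\left(x,y \right)} = 3 + y y = 3 + y^{2}$)
$w{\left(z,v \right)} = - 7 v z$ ($w{\left(z,v \right)} = - 8 v z + z v = - 8 v z + v z = - 7 v z$)
$\frac{w{\left(36,A{\left(4,9 \right)} \right)}}{9114} = \frac{\left(-7\right) \left(3 + 9^{2}\right) 36}{9114} = \left(-7\right) \left(3 + 81\right) 36 \cdot \frac{1}{9114} = \left(-7\right) 84 \cdot 36 \cdot \frac{1}{9114} = \left(-21168\right) \frac{1}{9114} = - \frac{72}{31}$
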